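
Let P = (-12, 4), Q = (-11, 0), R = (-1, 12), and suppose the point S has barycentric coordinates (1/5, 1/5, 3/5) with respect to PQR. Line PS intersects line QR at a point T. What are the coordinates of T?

(-7/2, 9)

Line PS meets QR where the P-coordinate vanishes; zeroing S's P-weight and renormalizing leaves Q, R-weights 1/5 : 3/5 → (1/4, 3/4).
So T = (1/4)·Q + (3/4)·R = (-7/2, 9).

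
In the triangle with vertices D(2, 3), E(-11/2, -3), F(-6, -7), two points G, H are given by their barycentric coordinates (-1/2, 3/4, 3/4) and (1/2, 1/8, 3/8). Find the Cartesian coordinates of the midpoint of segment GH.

Barycentric coordinates of the midpoint are the average: (0, 7/16, 9/16).
Converting: 0·D + (7/16)·E + (9/16)·F = (-185/32, -21/4).

(-185/32, -21/4)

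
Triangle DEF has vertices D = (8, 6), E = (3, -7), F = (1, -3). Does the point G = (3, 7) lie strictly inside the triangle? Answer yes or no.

Barycentric coordinates of G: (14/23, -26/23, 35/23).
The three coordinates are positive, negative, positive; a point is interior exactly when all three are positive.

no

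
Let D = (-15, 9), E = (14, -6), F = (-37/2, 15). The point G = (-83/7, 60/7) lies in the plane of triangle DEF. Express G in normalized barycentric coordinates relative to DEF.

Signed area of the reference triangle: [DEF] = ½·((-15)·(-6−15) + 14·(15−9) + (-37/2)·(9−(-6))) = ½·(315 + 84 − 555/2) = 243/4.
[GEF] = ½·((-83/7)·(-6−15) + 14·(15−(60/7)) + (-37/2)·(60/7−(-6))) = ½·(249 + 90 − 1887/7) = 243/7, so the D-coordinate is (243/7)/(243/4) = 4/7.
[DGF] = ½·((-15)·(60/7−15) + (-83/7)·(15−9) + (-37/2)·(9−(60/7))) = ½·(675/7 − 498/7 − 111/14) = 243/28, so the E-coordinate is 1/7.
[DEG] = ½·((-15)·(-6−(60/7)) + 14·(60/7−9) + (-83/7)·(9−(-6))) = ½·(1530/7 − 6 − 1245/7) = 243/14, so the F-coordinate is 2/7.

(4/7, 1/7, 2/7)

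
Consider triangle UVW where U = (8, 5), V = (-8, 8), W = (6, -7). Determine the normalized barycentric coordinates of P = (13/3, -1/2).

Signed area of the reference triangle: [UVW] = ½·(8·(8−(-7)) + (-8)·(-7−5) + 6·(5−8)) = ½·(120 + 96 − 18) = 99.
[PVW] = ½·((13/3)·(8−(-7)) + (-8)·(-7−(-1/2)) + 6·(-1/2−8)) = ½·(65 + 52 − 51) = 33, so the U-coordinate is 33/99 = 1/3.
[UPW] = ½·(8·(-1/2−(-7)) + (13/3)·(-7−5) + 6·(5−(-1/2))) = ½·(52 − 52 + 33) = 33/2, so the V-coordinate is 1/6.
[UVP] = ½·(8·(8−(-1/2)) + (-8)·(-1/2−5) + (13/3)·(5−8)) = ½·(68 + 44 − 13) = 99/2, so the W-coordinate is 1/2.
Check: 1/3 + 1/6 + 1/2 = 1.

(1/3, 1/6, 1/2)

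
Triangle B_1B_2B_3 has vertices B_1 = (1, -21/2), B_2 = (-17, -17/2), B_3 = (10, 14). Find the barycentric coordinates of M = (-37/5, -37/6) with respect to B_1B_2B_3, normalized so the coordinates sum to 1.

Signed area of the reference triangle: [B_1B_2B_3] = ½·(1·(-17/2−14) + (-17)·(14−(-21/2)) + 10·(-21/2−(-17/2))) = ½·(-45/2 − 833/2 − 20) = -459/2.
[MB_2B_3] = ½·((-37/5)·(-17/2−14) + (-17)·(14−(-37/6)) + 10·(-37/6−(-17/2))) = ½·(333/2 − 2057/6 + 70/3) = -153/2, so the B_1-coordinate is (-153/2)/(-459/2) = 1/3.
[B_1MB_3] = ½·(1·(-37/6−14) + (-37/5)·(14−(-21/2)) + 10·(-21/2−(-37/6))) = ½·(-121/6 − 1813/10 − 130/3) = -612/5, so the B_2-coordinate is 8/15.
[B_1B_2M] = ½·(1·(-17/2−(-37/6)) + (-17)·(-37/6−(-21/2)) + (-37/5)·(-21/2−(-17/2))) = ½·(-7/3 − 221/3 + 74/5) = -153/5, so the B_3-coordinate is 2/15.
Check: 1/3 + 8/15 + 2/15 = 1.

(1/3, 8/15, 2/15)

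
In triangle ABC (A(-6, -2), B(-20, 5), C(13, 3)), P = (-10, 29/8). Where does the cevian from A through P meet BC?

Barycentric coordinates of P with respect to ABC: (1/8, 5/8, 1/4).
On side BC the A-coordinate is zero; dropping P's A-weight 1/8 and renormalizing the remaining 5/8 : 1/4 gives weights 5/7, 2/7 on B, C.
Q = (5/7)·(-20, 5) + (2/7)·(13, 3) = (-74/7, 31/7).

(-74/7, 31/7)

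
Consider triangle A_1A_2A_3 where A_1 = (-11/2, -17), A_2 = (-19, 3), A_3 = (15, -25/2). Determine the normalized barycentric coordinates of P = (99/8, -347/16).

Signed area of the reference triangle: [A_1A_2A_3] = ½·((-11/2)·(3−(-25/2)) + (-19)·(-25/2−(-17)) + 15·(-17−3)) = ½·(-341/4 − 171/2 − 300) = -1883/8.
[PA_2A_3] = ½·((99/8)·(3−(-25/2)) + (-19)·(-25/2−(-347/16)) + 15·(-347/16−3)) = ½·(3069/16 − 2793/16 − 5925/16) = -5649/32, so the A_1-coordinate is (-5649/32)/(-1883/8) = 3/4.
[A_1PA_3] = ½·((-11/2)·(-347/16−(-25/2)) + (99/8)·(-25/2−(-17)) + 15·(-17−(-347/16))) = ½·(1617/32 + 891/16 + 1125/16) = 5649/64, so the A_2-coordinate is -3/8.
[A_1A_2P] = ½·((-11/2)·(3−(-347/16)) + (-19)·(-347/16−(-17)) + (99/8)·(-17−3)) = ½·(-4345/32 + 1425/16 − 495/2) = -9415/64, so the A_3-coordinate is 5/8.
Check: 3/4 − 3/8 + 5/8 = 1.

(3/4, -3/8, 5/8)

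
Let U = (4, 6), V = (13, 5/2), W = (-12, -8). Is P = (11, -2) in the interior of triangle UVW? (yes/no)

Barycentric coordinates of P: (-183/364, 113/91, 95/364).
The three coordinates are negative, positive, positive; a point is interior exactly when all three are positive.

no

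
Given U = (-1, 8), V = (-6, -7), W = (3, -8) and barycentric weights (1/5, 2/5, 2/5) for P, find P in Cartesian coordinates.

P = (1/5)·U + (2/5)·V + (2/5)·W.
x-coordinate: (1/5)·(-1) + (2/5)·(-6) + (2/5)·3 = -7/5.
y-coordinate: (1/5)·8 + (2/5)·(-7) + (2/5)·(-8) = -22/5.

(-7/5, -22/5)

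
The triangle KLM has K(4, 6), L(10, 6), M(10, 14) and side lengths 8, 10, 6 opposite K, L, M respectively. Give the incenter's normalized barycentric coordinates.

The incenter has barycentric coordinates proportional to the opposite side lengths: (8 : 10 : 6).
Normalizing by 8+10+6 = 24 gives (1/3, 5/12, 1/4).

(1/3, 5/12, 1/4)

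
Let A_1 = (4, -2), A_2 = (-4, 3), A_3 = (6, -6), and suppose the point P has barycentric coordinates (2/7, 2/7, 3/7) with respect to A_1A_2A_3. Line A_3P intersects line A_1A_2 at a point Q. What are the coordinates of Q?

Line A_3P meets A_1A_2 where the A_3-coordinate vanishes; zeroing P's A_3-weight and renormalizing leaves A_1, A_2-weights 2/7 : 2/7 → (1/2, 1/2).
So Q = (1/2)·A_1 + (1/2)·A_2 = (0, 1/2).

(0, 1/2)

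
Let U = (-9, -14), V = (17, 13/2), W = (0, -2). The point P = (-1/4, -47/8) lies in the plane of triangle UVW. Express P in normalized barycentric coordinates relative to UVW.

Signed area of the reference triangle: [UVW] = ½·((-9)·(13/2−(-2)) + 17·(-2−(-14)) + 0·(-14−(13/2))) = ½·(-153/2 + 204 + 0) = 255/4.
[PVW] = ½·((-1/4)·(13/2−(-2)) + 17·(-2−(-47/8)) + 0·(-47/8−(13/2))) = ½·(-17/8 + 527/8 + 0) = 255/8, so the U-coordinate is (255/8)/(255/4) = 1/2.
[UPW] = ½·((-9)·(-47/8−(-2)) + (-1/4)·(-2−(-14)) + 0·(-14−(-47/8))) = ½·(279/8 − 3 + 0) = 255/16, so the V-coordinate is 1/4.
[UVP] = ½·((-9)·(13/2−(-47/8)) + 17·(-47/8−(-14)) + (-1/4)·(-14−(13/2))) = ½·(-891/8 + 1105/8 + 41/8) = 255/16, so the W-coordinate is 1/4.

(1/2, 1/4, 1/4)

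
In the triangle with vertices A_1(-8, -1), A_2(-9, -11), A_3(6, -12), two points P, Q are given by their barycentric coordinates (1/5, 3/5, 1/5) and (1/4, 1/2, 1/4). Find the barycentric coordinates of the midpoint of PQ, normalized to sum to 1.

Since both coordinate triples sum to 1, the midpoint's barycentrics are the componentwise average.
(1/5+1/4)/2 = 9/40; similarly 11/20 and 9/40.

(9/40, 11/20, 9/40)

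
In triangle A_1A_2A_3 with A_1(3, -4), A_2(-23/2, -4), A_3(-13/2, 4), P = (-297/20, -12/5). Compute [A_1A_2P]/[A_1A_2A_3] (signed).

1/5

[A_1A_2A_3] = ½·(3·(-4−4) + (-23/2)·(4−(-4)) + (-13/2)·(-4−(-4))) = ½·(-24 − 92 + 0) = -58.
[A_1A_2P] = ½·(3·(-4−(-12/5)) + (-23/2)·(-12/5−(-4)) + (-297/20)·(-4−(-4))) = ½·(-24/5 − 92/5 + 0) = -58/5, so the ratio is (-58/5)/(-58) = 1/5.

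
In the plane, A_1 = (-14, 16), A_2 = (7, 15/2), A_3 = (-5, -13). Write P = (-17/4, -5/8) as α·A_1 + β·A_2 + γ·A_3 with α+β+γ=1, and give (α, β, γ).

Signed area of the reference triangle: [A_1A_2A_3] = ½·((-14)·(15/2−(-13)) + 7·(-13−16) + (-5)·(16−(15/2))) = ½·(-287 − 203 − 85/2) = -1065/4.
[PA_2A_3] = ½·((-17/4)·(15/2−(-13)) + 7·(-13−(-5/8)) + (-5)·(-5/8−(15/2))) = ½·(-697/8 − 693/8 + 325/8) = -1065/16, so the A_1-coordinate is (-1065/16)/(-1065/4) = 1/4.
[A_1PA_3] = ½·((-14)·(-5/8−(-13)) + (-17/4)·(-13−16) + (-5)·(16−(-5/8))) = ½·(-693/4 + 493/4 − 665/8) = -1065/16, so the A_2-coordinate is 1/4.
[A_1A_2P] = ½·((-14)·(15/2−(-5/8)) + 7·(-5/8−16) + (-17/4)·(16−(15/2))) = ½·(-455/4 − 931/8 − 289/8) = -1065/8, so the A_3-coordinate is 1/2.
Check: 1/4 + 1/4 + 1/2 = 1.

(1/4, 1/4, 1/2)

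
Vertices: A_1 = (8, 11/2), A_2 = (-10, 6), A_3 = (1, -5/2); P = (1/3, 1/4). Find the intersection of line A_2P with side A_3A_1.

Barycentric coordinates of P with respect to A_1A_2A_3: (1/6, 1/6, 2/3).
On side A_3A_1 the A_2-coordinate is zero; dropping P's A_2-weight 1/6 and renormalizing the remaining 2/3 : 1/6 gives weights 4/5, 1/5 on A_3, A_1.
Q = (4/5)·(1, -5/2) + (1/5)·(8, 11/2) = (12/5, -9/10).

(12/5, -9/10)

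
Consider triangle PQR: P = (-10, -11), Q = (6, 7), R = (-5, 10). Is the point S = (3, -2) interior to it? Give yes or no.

no

Barycentric coordinates of S: (18/41, 38/41, -15/41).
The three coordinates are positive, positive, negative; a point is interior exactly when all three are positive.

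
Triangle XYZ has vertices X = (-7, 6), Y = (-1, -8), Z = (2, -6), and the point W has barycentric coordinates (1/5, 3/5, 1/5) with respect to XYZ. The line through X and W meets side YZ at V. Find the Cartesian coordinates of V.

(-1/4, -15/2)

Line XW meets YZ where the X-coordinate vanishes; zeroing W's X-weight and renormalizing leaves Y, Z-weights 3/5 : 1/5 → (3/4, 1/4).
So V = (3/4)·Y + (1/4)·Z = (-1/4, -15/2).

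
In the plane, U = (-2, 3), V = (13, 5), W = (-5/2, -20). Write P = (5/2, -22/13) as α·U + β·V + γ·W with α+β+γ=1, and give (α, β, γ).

Signed area of the reference triangle: [UVW] = ½·((-2)·(5−(-20)) + 13·(-20−3) + (-5/2)·(3−5)) = ½·(-50 − 299 + 5) = -172.
[PVW] = ½·((5/2)·(5−(-20)) + 13·(-20−(-22/13)) + (-5/2)·(-22/13−5)) = ½·(125/2 − 238 + 435/26) = -1032/13, so the U-coordinate is (-1032/13)/(-172) = 6/13.
[UPW] = ½·((-2)·(-22/13−(-20)) + (5/2)·(-20−3) + (-5/2)·(3−(-22/13))) = ½·(-476/13 − 115/2 − 305/26) = -688/13, so the V-coordinate is 4/13.
[UVP] = ½·((-2)·(5−(-22/13)) + 13·(-22/13−3) + (5/2)·(3−5)) = ½·(-174/13 − 61 − 5) = -516/13, so the W-coordinate is 3/13.

(6/13, 4/13, 3/13)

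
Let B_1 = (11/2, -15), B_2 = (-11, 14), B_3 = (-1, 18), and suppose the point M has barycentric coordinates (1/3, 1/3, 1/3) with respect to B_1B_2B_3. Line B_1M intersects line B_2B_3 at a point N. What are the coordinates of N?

Line B_1M meets B_2B_3 where the B_1-coordinate vanishes; zeroing M's B_1-weight and renormalizing leaves B_2, B_3-weights 1/3 : 1/3 → (1/2, 1/2).
So N = (1/2)·B_2 + (1/2)·B_3 = (-6, 16).

(-6, 16)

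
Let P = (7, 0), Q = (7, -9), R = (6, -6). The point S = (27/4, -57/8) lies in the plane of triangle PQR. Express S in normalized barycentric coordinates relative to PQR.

(1/8, 5/8, 1/4)

Signed area of the reference triangle: [PQR] = ½·(7·(-9−(-6)) + 7·(-6−0) + 6·(0−(-9))) = ½·(-21 − 42 + 54) = -9/2.
[SQR] = ½·((27/4)·(-9−(-6)) + 7·(-6−(-57/8)) + 6·(-57/8−(-9))) = ½·(-81/4 + 63/8 + 45/4) = -9/16, so the P-coordinate is (-9/16)/(-9/2) = 1/8.
[PSR] = ½·(7·(-57/8−(-6)) + (27/4)·(-6−0) + 6·(0−(-57/8))) = ½·(-63/8 − 81/2 + 171/4) = -45/16, so the Q-coordinate is 5/8.
[PQS] = ½·(7·(-9−(-57/8)) + 7·(-57/8−0) + (27/4)·(0−(-9))) = ½·(-105/8 − 399/8 + 243/4) = -9/8, so the R-coordinate is 1/4.
Check: 1/8 + 5/8 + 1/4 = 1.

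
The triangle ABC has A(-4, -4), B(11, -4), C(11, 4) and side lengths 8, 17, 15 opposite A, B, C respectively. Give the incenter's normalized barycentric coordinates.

The incenter has barycentric coordinates proportional to the opposite side lengths: (8 : 17 : 15).
Normalizing by 8+17+15 = 40 gives (1/5, 17/40, 3/8).

(1/5, 17/40, 3/8)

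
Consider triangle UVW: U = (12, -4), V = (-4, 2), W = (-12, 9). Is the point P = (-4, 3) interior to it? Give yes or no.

Barycentric coordinates of P: (1/8, 5/8, 1/4).
The three coordinates are positive, positive, positive; a point is interior exactly when all three are positive.

yes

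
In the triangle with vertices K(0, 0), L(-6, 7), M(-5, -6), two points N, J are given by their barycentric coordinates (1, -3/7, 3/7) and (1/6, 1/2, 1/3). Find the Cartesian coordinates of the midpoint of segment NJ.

(-89/42, -57/28)

Barycentric coordinates of the midpoint are the average: (7/12, 1/28, 8/21).
Converting: (7/12)·K + (1/28)·L + (8/21)·M = (-89/42, -57/28).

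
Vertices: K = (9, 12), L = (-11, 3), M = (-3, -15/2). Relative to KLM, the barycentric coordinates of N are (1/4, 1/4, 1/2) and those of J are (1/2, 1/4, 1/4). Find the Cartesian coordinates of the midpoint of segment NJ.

Barycentric coordinates of the midpoint are the average: (3/8, 1/4, 3/8).
Converting: (3/8)·K + (1/4)·L + (3/8)·M = (-1/2, 39/16).

(-1/2, 39/16)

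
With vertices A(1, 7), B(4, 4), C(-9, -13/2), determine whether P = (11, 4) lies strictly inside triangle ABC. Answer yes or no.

Barycentric coordinates of P: (-49/47, 110/47, -14/47).
The three coordinates are negative, positive, negative; a point is interior exactly when all three are positive.

no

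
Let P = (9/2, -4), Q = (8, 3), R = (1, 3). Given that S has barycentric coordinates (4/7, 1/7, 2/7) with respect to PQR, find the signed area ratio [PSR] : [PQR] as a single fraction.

The signed ratio [PSR]/[PQR] equals the barycentric coordinate of S at vertex Q, which is 1/7.

1/7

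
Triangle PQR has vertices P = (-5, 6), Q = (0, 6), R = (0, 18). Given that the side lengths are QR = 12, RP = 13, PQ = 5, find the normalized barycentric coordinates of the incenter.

(2/5, 13/30, 1/6)

The incenter has barycentric coordinates proportional to the opposite side lengths: (12 : 13 : 5).
Normalizing by 12+13+5 = 30 gives (2/5, 13/30, 1/6).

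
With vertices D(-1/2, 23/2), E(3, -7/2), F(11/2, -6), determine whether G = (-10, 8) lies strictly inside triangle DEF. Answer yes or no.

Barycentric coordinates of G: (-3/23, 749/115, -619/115).
The three coordinates are negative, positive, negative; a point is interior exactly when all three are positive.

no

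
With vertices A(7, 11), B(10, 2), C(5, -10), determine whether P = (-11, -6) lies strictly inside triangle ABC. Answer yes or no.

Barycentric coordinates of P: (212/81, -344/81, 71/27).
The three coordinates are positive, negative, positive; a point is interior exactly when all three are positive.

no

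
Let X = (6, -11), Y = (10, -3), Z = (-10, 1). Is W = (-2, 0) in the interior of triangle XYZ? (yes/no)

no

Barycentric coordinates of W: (-3/44, 5/11, 27/44).
The three coordinates are negative, positive, positive; a point is interior exactly when all three are positive.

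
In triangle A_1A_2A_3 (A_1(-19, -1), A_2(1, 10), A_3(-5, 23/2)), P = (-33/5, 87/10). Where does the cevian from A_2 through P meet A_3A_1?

(-17/2, 67/8)

Barycentric coordinates of P with respect to A_1A_2A_3: (1/5, 1/5, 3/5).
On side A_3A_1 the A_2-coordinate is zero; dropping P's A_2-weight 1/5 and renormalizing the remaining 3/5 : 1/5 gives weights 3/4, 1/4 on A_3, A_1.
Q = (3/4)·(-5, 23/2) + (1/4)·(-19, -1) = (-17/2, 67/8).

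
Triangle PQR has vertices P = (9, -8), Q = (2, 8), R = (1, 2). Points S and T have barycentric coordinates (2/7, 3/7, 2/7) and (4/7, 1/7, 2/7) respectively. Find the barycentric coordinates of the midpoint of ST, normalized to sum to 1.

(3/7, 2/7, 2/7)

Since both coordinate triples sum to 1, the midpoint's barycentrics are the componentwise average.
(2/7+4/7)/2 = 3/7; similarly 2/7 and 2/7.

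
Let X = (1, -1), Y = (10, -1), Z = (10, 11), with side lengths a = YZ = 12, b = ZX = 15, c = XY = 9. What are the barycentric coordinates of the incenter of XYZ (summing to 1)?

The incenter has barycentric coordinates proportional to the opposite side lengths: (12 : 15 : 9).
Normalizing by 12+15+9 = 36 gives (1/3, 5/12, 1/4).

(1/3, 5/12, 1/4)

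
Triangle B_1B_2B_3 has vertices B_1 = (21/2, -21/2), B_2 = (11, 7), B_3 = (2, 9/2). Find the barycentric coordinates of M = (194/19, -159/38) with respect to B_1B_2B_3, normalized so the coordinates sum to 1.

Signed area of the reference triangle: [B_1B_2B_3] = ½·((21/2)·(7−(9/2)) + 11·(9/2−(-21/2)) + 2·(-21/2−7)) = ½·(105/4 + 165 − 35) = 625/8.
[MB_2B_3] = ½·((194/19)·(7−(9/2)) + 11·(9/2−(-159/38)) + 2·(-159/38−7)) = ½·(485/19 + 1815/19 − 425/19) = 1875/38, so the B_1-coordinate is (1875/38)/(625/8) = 12/19.
[B_1MB_3] = ½·((21/2)·(-159/38−(9/2)) + (194/19)·(9/2−(-21/2)) + 2·(-21/2−(-159/38))) = ½·(-3465/38 + 2910/19 − 240/19) = 1875/76, so the B_2-coordinate is 6/19.
[B_1B_2M] = ½·((21/2)·(7−(-159/38)) + 11·(-159/38−(-21/2)) + (194/19)·(-21/2−7)) = ½·(8925/76 + 1320/19 − 3395/19) = 625/152, so the B_3-coordinate is 1/19.
Check: 12/19 + 6/19 + 1/19 = 1.

(12/19, 6/19, 1/19)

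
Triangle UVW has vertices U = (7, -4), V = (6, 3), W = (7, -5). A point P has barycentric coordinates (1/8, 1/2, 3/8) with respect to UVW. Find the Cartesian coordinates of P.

(13/2, -7/8)

P = (1/8)·U + (1/2)·V + (3/8)·W.
x-coordinate: (1/8)·7 + (1/2)·6 + (3/8)·7 = 13/2.
y-coordinate: (1/8)·(-4) + (1/2)·3 + (3/8)·(-5) = -7/8.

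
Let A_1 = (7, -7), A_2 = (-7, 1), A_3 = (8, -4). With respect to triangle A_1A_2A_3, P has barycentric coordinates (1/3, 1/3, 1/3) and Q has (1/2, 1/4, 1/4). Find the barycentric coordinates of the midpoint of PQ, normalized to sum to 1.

Since both coordinate triples sum to 1, the midpoint's barycentrics are the componentwise average.
(1/3+1/2)/2 = 5/12; similarly 7/24 and 7/24.

(5/12, 7/24, 7/24)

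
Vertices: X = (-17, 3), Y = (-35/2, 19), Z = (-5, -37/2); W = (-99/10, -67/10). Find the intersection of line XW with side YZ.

(-65/8, -73/8)

Barycentric coordinates of W with respect to XYZ: (1/5, 1/5, 3/5).
On side YZ the X-coordinate is zero; dropping W's X-weight 1/5 and renormalizing the remaining 1/5 : 3/5 gives weights 1/4, 3/4 on Y, Z.
V = (1/4)·(-35/2, 19) + (3/4)·(-5, -37/2) = (-65/8, -73/8).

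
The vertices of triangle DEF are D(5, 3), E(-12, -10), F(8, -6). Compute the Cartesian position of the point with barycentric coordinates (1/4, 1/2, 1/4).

G = (1/4)·D + (1/2)·E + (1/4)·F.
x-coordinate: (1/4)·5 + (1/2)·(-12) + (1/4)·8 = -11/4.
y-coordinate: (1/4)·3 + (1/2)·(-10) + (1/4)·(-6) = -23/4.

(-11/4, -23/4)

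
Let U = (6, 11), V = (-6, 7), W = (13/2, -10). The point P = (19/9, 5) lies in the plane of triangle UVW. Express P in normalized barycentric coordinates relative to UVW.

(4/9, 1/3, 2/9)

Signed area of the reference triangle: [UVW] = ½·(6·(7−(-10)) + (-6)·(-10−11) + (13/2)·(11−7)) = ½·(102 + 126 + 26) = 127.
[PVW] = ½·((19/9)·(7−(-10)) + (-6)·(-10−5) + (13/2)·(5−7)) = ½·(323/9 + 90 − 13) = 508/9, so the U-coordinate is (508/9)/127 = 4/9.
[UPW] = ½·(6·(5−(-10)) + (19/9)·(-10−11) + (13/2)·(11−5)) = ½·(90 − 133/3 + 39) = 127/3, so the V-coordinate is 1/3.
[UVP] = ½·(6·(7−5) + (-6)·(5−11) + (19/9)·(11−7)) = ½·(12 + 36 + 76/9) = 254/9, so the W-coordinate is 2/9.
Check: 4/9 + 1/3 + 2/9 = 1.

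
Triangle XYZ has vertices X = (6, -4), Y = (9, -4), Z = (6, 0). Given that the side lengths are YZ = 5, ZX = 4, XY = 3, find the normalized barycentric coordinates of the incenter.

(5/12, 1/3, 1/4)

The incenter has barycentric coordinates proportional to the opposite side lengths: (5 : 4 : 3).
Normalizing by 5+4+3 = 12 gives (5/12, 1/3, 1/4).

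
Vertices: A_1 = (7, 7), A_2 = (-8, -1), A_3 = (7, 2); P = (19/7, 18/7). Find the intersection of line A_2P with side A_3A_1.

(7, 4)

Barycentric coordinates of P with respect to A_1A_2A_3: (2/7, 2/7, 3/7).
On side A_3A_1 the A_2-coordinate is zero; dropping P's A_2-weight 2/7 and renormalizing the remaining 3/7 : 2/7 gives weights 3/5, 2/5 on A_3, A_1.
Q = (3/5)·(7, 2) + (2/5)·(7, 7) = (7, 4).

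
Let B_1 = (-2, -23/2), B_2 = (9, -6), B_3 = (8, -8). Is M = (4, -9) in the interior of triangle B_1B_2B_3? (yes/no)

yes

Barycentric coordinates of M: (14/33, 8/33, 1/3).
The three coordinates are positive, positive, positive; a point is interior exactly when all three are positive.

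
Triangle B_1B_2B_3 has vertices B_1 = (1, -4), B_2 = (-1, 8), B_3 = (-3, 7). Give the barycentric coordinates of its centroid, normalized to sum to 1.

The centroid is the average of the vertices, so each weight is 1/3.

(1/3, 1/3, 1/3)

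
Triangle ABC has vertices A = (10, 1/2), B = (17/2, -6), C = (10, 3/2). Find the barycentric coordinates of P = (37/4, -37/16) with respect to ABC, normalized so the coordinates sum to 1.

Signed area of the reference triangle: [ABC] = ½·(10·(-6−(3/2)) + (17/2)·(3/2−(1/2)) + 10·(1/2−(-6))) = ½·(-75 + 17/2 + 65) = -3/4.
[PBC] = ½·((37/4)·(-6−(3/2)) + (17/2)·(3/2−(-37/16)) + 10·(-37/16−(-6))) = ½·(-555/8 + 1037/32 + 295/8) = -3/64, so the A-coordinate is (-3/64)/(-3/4) = 1/16.
[APC] = ½·(10·(-37/16−(3/2)) + (37/4)·(3/2−(1/2)) + 10·(1/2−(-37/16))) = ½·(-305/8 + 37/4 + 225/8) = -3/8, so the B-coordinate is 1/2.
[ABP] = ½·(10·(-6−(-37/16)) + (17/2)·(-37/16−(1/2)) + (37/4)·(1/2−(-6))) = ½·(-295/8 − 765/32 + 481/8) = -21/64, so the C-coordinate is 7/16.

(1/16, 1/2, 7/16)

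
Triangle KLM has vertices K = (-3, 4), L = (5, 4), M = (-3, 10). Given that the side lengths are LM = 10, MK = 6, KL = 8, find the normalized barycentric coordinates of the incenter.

(5/12, 1/4, 1/3)

The incenter has barycentric coordinates proportional to the opposite side lengths: (10 : 6 : 8).
Normalizing by 10+6+8 = 24 gives (5/12, 1/4, 1/3).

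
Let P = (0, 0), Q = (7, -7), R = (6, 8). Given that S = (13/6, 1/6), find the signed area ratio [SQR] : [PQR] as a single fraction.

2/3

[PQR] = ½·(0·(-7−8) + 7·(8−0) + 6·(0−(-7))) = ½·(0 + 56 + 42) = 49.
[SQR] = ½·((13/6)·(-7−8) + 7·(8−(1/6)) + 6·(1/6−(-7))) = ½·(-65/2 + 329/6 + 43) = 98/3, so the ratio is (98/3)/49 = 2/3.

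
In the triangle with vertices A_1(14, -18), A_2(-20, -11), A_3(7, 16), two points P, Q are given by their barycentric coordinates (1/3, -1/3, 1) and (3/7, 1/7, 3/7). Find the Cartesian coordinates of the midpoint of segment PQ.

Barycentric coordinates of the midpoint are the average: (8/21, -2/21, 5/7).
Converting: (8/21)·A_1 + (-2/21)·A_2 + (5/7)·A_3 = (257/21, 118/21).

(257/21, 118/21)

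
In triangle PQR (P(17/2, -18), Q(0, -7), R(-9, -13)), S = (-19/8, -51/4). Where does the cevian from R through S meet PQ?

Barycentric coordinates of S with respect to PQR: (1/4, 1/4, 1/2).
On side PQ the R-coordinate is zero; dropping S's R-weight 1/2 and renormalizing the remaining 1/4 : 1/4 gives weights 1/2, 1/2 on P, Q.
T = (1/2)·(17/2, -18) + (1/2)·(0, -7) = (17/4, -25/2).

(17/4, -25/2)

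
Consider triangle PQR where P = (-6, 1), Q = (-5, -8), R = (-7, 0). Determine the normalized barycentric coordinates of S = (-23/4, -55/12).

(1/12, 7/12, 1/3)

Signed area of the reference triangle: [PQR] = ½·((-6)·(-8−0) + (-5)·(0−1) + (-7)·(1−(-8))) = ½·(48 + 5 − 63) = -5.
[SQR] = ½·((-23/4)·(-8−0) + (-5)·(0−(-55/12)) + (-7)·(-55/12−(-8))) = ½·(46 − 275/12 − 287/12) = -5/12, so the P-coordinate is (-5/12)/(-5) = 1/12.
[PSR] = ½·((-6)·(-55/12−0) + (-23/4)·(0−1) + (-7)·(1−(-55/12))) = ½·(55/2 + 23/4 − 469/12) = -35/12, so the Q-coordinate is 7/12.
[PQS] = ½·((-6)·(-8−(-55/12)) + (-5)·(-55/12−1) + (-23/4)·(1−(-8))) = ½·(41/2 + 335/12 − 207/4) = -5/3, so the R-coordinate is 1/3.
Check: 1/12 + 7/12 + 1/3 = 1.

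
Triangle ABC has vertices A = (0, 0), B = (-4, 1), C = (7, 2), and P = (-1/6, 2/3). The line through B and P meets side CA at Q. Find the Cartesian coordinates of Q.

(7/4, 1/2)

Barycentric coordinates of P with respect to ABC: (1/2, 1/3, 1/6).
On side CA the B-coordinate is zero; dropping P's B-weight 1/3 and renormalizing the remaining 1/6 : 1/2 gives weights 1/4, 3/4 on C, A.
Q = (1/4)·(7, 2) + (3/4)·(0, 0) = (7/4, 1/2).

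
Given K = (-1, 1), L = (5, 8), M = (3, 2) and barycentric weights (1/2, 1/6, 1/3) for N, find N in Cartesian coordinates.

N = (1/2)·K + (1/6)·L + (1/3)·M.
x-coordinate: (1/2)·(-1) + (1/6)·5 + (1/3)·3 = 4/3.
y-coordinate: (1/2)·1 + (1/6)·8 + (1/3)·2 = 5/2.

(4/3, 5/2)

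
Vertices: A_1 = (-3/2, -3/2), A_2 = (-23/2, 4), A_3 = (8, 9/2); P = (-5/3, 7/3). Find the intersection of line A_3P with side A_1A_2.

(-13/2, 5/4)

Barycentric coordinates of P with respect to A_1A_2A_3: (1/3, 1/3, 1/3).
On side A_1A_2 the A_3-coordinate is zero; dropping P's A_3-weight 1/3 and renormalizing the remaining 1/3 : 1/3 gives weights 1/2, 1/2 on A_1, A_2.
Q = (1/2)·(-3/2, -3/2) + (1/2)·(-23/2, 4) = (-13/2, 5/4).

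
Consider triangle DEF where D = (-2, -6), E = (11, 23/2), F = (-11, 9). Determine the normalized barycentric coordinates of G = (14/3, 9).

(1/9, 2/3, 2/9)

Signed area of the reference triangle: [DEF] = ½·((-2)·(23/2−9) + 11·(9−(-6)) + (-11)·(-6−(23/2))) = ½·(-5 + 165 + 385/2) = 705/4.
[GEF] = ½·((14/3)·(23/2−9) + 11·(9−9) + (-11)·(9−(23/2))) = ½·(35/3 + 0 + 55/2) = 235/12, so the D-coordinate is (235/12)/(705/4) = 1/9.
[DGF] = ½·((-2)·(9−9) + (14/3)·(9−(-6)) + (-11)·(-6−9)) = ½·(0 + 70 + 165) = 235/2, so the E-coordinate is 2/3.
[DEG] = ½·((-2)·(23/2−9) + 11·(9−(-6)) + (14/3)·(-6−(23/2))) = ½·(-5 + 165 − 245/3) = 235/6, so the F-coordinate is 2/9.
Check: 1/9 + 2/3 + 2/9 = 1.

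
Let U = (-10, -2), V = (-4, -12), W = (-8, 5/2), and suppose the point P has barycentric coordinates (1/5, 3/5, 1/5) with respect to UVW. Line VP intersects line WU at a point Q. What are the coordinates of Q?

Line VP meets WU where the V-coordinate vanishes; zeroing P's V-weight and renormalizing leaves W, U-weights 1/5 : 1/5 → (1/2, 1/2).
So Q = (1/2)·W + (1/2)·U = (-9, 1/4).

(-9, 1/4)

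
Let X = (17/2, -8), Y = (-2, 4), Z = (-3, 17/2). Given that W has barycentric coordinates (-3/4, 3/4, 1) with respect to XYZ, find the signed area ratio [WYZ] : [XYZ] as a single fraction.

-3/4

The signed ratio [WYZ]/[XYZ] equals the barycentric coordinate of W at vertex X, which is -3/4.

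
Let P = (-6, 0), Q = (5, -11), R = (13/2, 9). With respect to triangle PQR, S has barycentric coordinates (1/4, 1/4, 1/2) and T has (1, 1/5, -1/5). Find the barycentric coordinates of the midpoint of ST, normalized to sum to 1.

Since both coordinate triples sum to 1, the midpoint's barycentrics are the componentwise average.
(1/4+1)/2 = 5/8; similarly 9/40 and 3/20.

(5/8, 9/40, 3/20)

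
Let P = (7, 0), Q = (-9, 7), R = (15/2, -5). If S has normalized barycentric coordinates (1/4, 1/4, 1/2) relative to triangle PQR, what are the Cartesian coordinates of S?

(13/4, -3/4)

S = (1/4)·P + (1/4)·Q + (1/2)·R.
x-coordinate: (1/4)·7 + (1/4)·(-9) + (1/2)·(15/2) = 13/4.
y-coordinate: (1/4)·0 + (1/4)·7 + (1/2)·(-5) = -3/4.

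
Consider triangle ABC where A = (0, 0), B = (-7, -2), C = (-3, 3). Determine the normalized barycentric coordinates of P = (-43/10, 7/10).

Signed area of the reference triangle: [ABC] = ½·(0·(-2−3) + (-7)·(3−0) + (-3)·(0−(-2))) = ½·(0 − 21 − 6) = -27/2.
[PBC] = ½·((-43/10)·(-2−3) + (-7)·(3−(7/10)) + (-3)·(7/10−(-2))) = ½·(43/2 − 161/10 − 81/10) = -27/20, so the A-coordinate is (-27/20)/(-27/2) = 1/10.
[APC] = ½·(0·(7/10−3) + (-43/10)·(3−0) + (-3)·(0−(7/10))) = ½·(0 − 129/10 + 21/10) = -27/5, so the B-coordinate is 2/5.
[ABP] = ½·(0·(-2−(7/10)) + (-7)·(7/10−0) + (-43/10)·(0−(-2))) = ½·(0 − 49/10 − 43/5) = -27/4, so the C-coordinate is 1/2.
Check: 1/10 + 2/5 + 1/2 = 1.

(1/10, 2/5, 1/2)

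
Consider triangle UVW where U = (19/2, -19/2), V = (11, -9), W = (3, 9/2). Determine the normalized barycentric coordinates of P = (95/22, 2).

(1/11, 1/11, 9/11)

Signed area of the reference triangle: [UVW] = ½·((19/2)·(-9−(9/2)) + 11·(9/2−(-19/2)) + 3·(-19/2−(-9))) = ½·(-513/4 + 154 − 3/2) = 97/8.
[PVW] = ½·((95/22)·(-9−(9/2)) + 11·(9/2−2) + 3·(2−(-9))) = ½·(-2565/44 + 55/2 + 33) = 97/88, so the U-coordinate is (97/88)/(97/8) = 1/11.
[UPW] = ½·((19/2)·(2−(9/2)) + (95/22)·(9/2−(-19/2)) + 3·(-19/2−2)) = ½·(-95/4 + 665/11 − 69/2) = 97/88, so the V-coordinate is 1/11.
[UVP] = ½·((19/2)·(-9−2) + 11·(2−(-19/2)) + (95/22)·(-19/2−(-9))) = ½·(-209/2 + 253/2 − 95/44) = 873/88, so the W-coordinate is 9/11.
Check: 1/11 + 1/11 + 9/11 = 1.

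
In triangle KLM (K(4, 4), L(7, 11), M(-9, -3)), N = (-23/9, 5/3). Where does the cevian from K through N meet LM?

(-31/7, 1)

Barycentric coordinates of N with respect to KLM: (2/9, 2/9, 5/9).
On side LM the K-coordinate is zero; dropping N's K-weight 2/9 and renormalizing the remaining 2/9 : 5/9 gives weights 2/7, 5/7 on L, M.
J = (2/7)·(7, 11) + (5/7)·(-9, -3) = (-31/7, 1).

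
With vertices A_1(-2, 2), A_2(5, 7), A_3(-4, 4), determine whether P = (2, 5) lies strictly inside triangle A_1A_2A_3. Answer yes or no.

Barycentric coordinates of P: (3/8, 7/12, 1/24).
The three coordinates are positive, positive, positive; a point is interior exactly when all three are positive.

yes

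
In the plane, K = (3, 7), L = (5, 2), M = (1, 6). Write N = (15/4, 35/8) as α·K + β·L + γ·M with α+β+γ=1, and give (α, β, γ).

(3/8, 1/2, 1/8)

Signed area of the reference triangle: [KLM] = ½·(3·(2−6) + 5·(6−7) + 1·(7−2)) = ½·(-12 − 5 + 5) = -6.
[NLM] = ½·((15/4)·(2−6) + 5·(6−(35/8)) + 1·(35/8−2)) = ½·(-15 + 65/8 + 19/8) = -9/4, so the K-coordinate is (-9/4)/(-6) = 3/8.
[KNM] = ½·(3·(35/8−6) + (15/4)·(6−7) + 1·(7−(35/8))) = ½·(-39/8 − 15/4 + 21/8) = -3, so the L-coordinate is 1/2.
[KLN] = ½·(3·(2−(35/8)) + 5·(35/8−7) + (15/4)·(7−2)) = ½·(-57/8 − 105/8 + 75/4) = -3/4, so the M-coordinate is 1/8.
Check: 3/8 + 1/2 + 1/8 = 1.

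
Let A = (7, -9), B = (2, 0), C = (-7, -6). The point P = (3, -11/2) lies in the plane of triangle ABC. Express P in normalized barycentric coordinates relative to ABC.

(1/2, 1/3, 1/6)

Signed area of the reference triangle: [ABC] = ½·(7·(0−(-6)) + 2·(-6−(-9)) + (-7)·(-9−0)) = ½·(42 + 6 + 63) = 111/2.
[PBC] = ½·(3·(0−(-6)) + 2·(-6−(-11/2)) + (-7)·(-11/2−0)) = ½·(18 − 1 + 77/2) = 111/4, so the A-coordinate is (111/4)/(111/2) = 1/2.
[APC] = ½·(7·(-11/2−(-6)) + 3·(-6−(-9)) + (-7)·(-9−(-11/2))) = ½·(7/2 + 9 + 49/2) = 37/2, so the B-coordinate is 1/3.
[ABP] = ½·(7·(0−(-11/2)) + 2·(-11/2−(-9)) + 3·(-9−0)) = ½·(77/2 + 7 − 27) = 37/4, so the C-coordinate is 1/6.
Check: 1/2 + 1/3 + 1/6 = 1.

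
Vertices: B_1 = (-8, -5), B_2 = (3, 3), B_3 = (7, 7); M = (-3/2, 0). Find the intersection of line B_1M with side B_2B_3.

Barycentric coordinates of M with respect to B_1B_2B_3: (1/2, 1/4, 1/4).
On side B_2B_3 the B_1-coordinate is zero; dropping M's B_1-weight 1/2 and renormalizing the remaining 1/4 : 1/4 gives weights 1/2, 1/2 on B_2, B_3.
N = (1/2)·(3, 3) + (1/2)·(7, 7) = (5, 5).

(5, 5)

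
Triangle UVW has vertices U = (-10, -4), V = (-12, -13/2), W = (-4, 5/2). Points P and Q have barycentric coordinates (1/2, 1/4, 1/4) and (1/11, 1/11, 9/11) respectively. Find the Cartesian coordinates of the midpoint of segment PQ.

Barycentric coordinates of the midpoint are the average: (13/44, 15/88, 47/88).
Converting: (13/44)·U + (15/88)·V + (47/88)·W = (-157/22, -21/22).

(-157/22, -21/22)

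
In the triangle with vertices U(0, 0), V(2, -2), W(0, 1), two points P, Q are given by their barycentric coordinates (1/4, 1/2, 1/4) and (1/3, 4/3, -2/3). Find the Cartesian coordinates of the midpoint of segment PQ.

(11/6, -49/24)

Barycentric coordinates of the midpoint are the average: (7/24, 11/12, -5/24).
Converting: (7/24)·U + (11/12)·V + (-5/24)·W = (11/6, -49/24).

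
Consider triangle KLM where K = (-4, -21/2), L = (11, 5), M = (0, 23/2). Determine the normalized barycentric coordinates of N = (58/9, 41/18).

(2/9, 2/3, 1/9)

Signed area of the reference triangle: [KLM] = ½·((-4)·(5−(23/2)) + 11·(23/2−(-21/2)) + 0·(-21/2−5)) = ½·(26 + 242 + 0) = 134.
[NLM] = ½·((58/9)·(5−(23/2)) + 11·(23/2−(41/18)) + 0·(41/18−5)) = ½·(-377/9 + 913/9 + 0) = 268/9, so the K-coordinate is (268/9)/134 = 2/9.
[KNM] = ½·((-4)·(41/18−(23/2)) + (58/9)·(23/2−(-21/2)) + 0·(-21/2−(41/18))) = ½·(332/9 + 1276/9 + 0) = 268/3, so the L-coordinate is 2/3.
[KLN] = ½·((-4)·(5−(41/18)) + 11·(41/18−(-21/2)) + (58/9)·(-21/2−5)) = ½·(-98/9 + 1265/9 − 899/9) = 134/9, so the M-coordinate is 1/9.
Check: 2/9 + 2/3 + 1/9 = 1.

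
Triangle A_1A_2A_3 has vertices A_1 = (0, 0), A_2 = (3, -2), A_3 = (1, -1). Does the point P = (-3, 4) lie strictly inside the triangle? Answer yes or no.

Barycentric coordinates of P: (6, 1, -6).
The three coordinates are positive, positive, negative; a point is interior exactly when all three are positive.

no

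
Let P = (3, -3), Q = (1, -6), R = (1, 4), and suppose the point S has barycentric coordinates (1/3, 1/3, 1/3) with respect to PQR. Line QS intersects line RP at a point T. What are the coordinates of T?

(2, 1/2)

Line QS meets RP where the Q-coordinate vanishes; zeroing S's Q-weight and renormalizing leaves R, P-weights 1/3 : 1/3 → (1/2, 1/2).
So T = (1/2)·R + (1/2)·P = (2, 1/2).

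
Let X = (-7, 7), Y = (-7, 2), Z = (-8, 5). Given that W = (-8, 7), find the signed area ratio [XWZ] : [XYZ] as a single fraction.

[XYZ] = ½·((-7)·(2−5) + (-7)·(5−7) + (-8)·(7−2)) = ½·(21 + 14 − 40) = -5/2.
[XWZ] = ½·((-7)·(7−5) + (-8)·(5−7) + (-8)·(7−7)) = ½·(-14 + 16 + 0) = 1, so the ratio is 1/(-5/2) = -2/5.

-2/5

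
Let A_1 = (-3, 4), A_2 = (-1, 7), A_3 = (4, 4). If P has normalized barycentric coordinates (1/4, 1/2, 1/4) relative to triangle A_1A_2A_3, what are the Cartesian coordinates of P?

P = (1/4)·A_1 + (1/2)·A_2 + (1/4)·A_3.
x-coordinate: (1/4)·(-3) + (1/2)·(-1) + (1/4)·4 = -1/4.
y-coordinate: (1/4)·4 + (1/2)·7 + (1/4)·4 = 11/2.

(-1/4, 11/2)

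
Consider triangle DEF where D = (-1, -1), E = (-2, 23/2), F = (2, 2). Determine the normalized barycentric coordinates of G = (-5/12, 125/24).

(1/4, 5/12, 1/3)

Signed area of the reference triangle: [DEF] = ½·((-1)·(23/2−2) + (-2)·(2−(-1)) + 2·(-1−(23/2))) = ½·(-19/2 − 6 − 25) = -81/4.
[GEF] = ½·((-5/12)·(23/2−2) + (-2)·(2−(125/24)) + 2·(125/24−(23/2))) = ½·(-95/24 + 77/12 − 151/12) = -81/16, so the D-coordinate is (-81/16)/(-81/4) = 1/4.
[DGF] = ½·((-1)·(125/24−2) + (-5/12)·(2−(-1)) + 2·(-1−(125/24))) = ½·(-77/24 − 5/4 − 149/12) = -135/16, so the E-coordinate is 5/12.
[DEG] = ½·((-1)·(23/2−(125/24)) + (-2)·(125/24−(-1)) + (-5/12)·(-1−(23/2))) = ½·(-151/24 − 149/12 + 125/24) = -27/4, so the F-coordinate is 1/3.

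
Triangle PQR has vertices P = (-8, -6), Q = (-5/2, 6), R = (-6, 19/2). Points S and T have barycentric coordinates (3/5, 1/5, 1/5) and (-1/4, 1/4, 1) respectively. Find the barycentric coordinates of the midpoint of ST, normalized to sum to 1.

(7/40, 9/40, 3/5)

Since both coordinate triples sum to 1, the midpoint's barycentrics are the componentwise average.
(3/5+-1/4)/2 = 7/40; similarly 9/40 and 3/5.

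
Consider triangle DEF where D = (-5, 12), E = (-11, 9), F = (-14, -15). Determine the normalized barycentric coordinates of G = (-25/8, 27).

Signed area of the reference triangle: [DEF] = ½·((-5)·(9−(-15)) + (-11)·(-15−12) + (-14)·(12−9)) = ½·(-120 + 297 − 42) = 135/2.
[GEF] = ½·((-25/8)·(9−(-15)) + (-11)·(-15−27) + (-14)·(27−9)) = ½·(-75 + 462 − 252) = 135/2, so the D-coordinate is (135/2)/(135/2) = 1.
[DGF] = ½·((-5)·(27−(-15)) + (-25/8)·(-15−12) + (-14)·(12−27)) = ½·(-210 + 675/8 + 210) = 675/16, so the E-coordinate is 5/8.
[DEG] = ½·((-5)·(9−27) + (-11)·(27−12) + (-25/8)·(12−9)) = ½·(90 − 165 − 75/8) = -675/16, so the F-coordinate is -5/8.
Check: 1 + 5/8 − 5/8 = 1.

(1, 5/8, -5/8)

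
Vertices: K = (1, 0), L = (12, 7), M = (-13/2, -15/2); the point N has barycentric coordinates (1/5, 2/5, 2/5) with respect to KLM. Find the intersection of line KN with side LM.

(11/4, -1/4)

Line KN meets LM where the K-coordinate vanishes; zeroing N's K-weight and renormalizing leaves L, M-weights 2/5 : 2/5 → (1/2, 1/2).
So J = (1/2)·L + (1/2)·M = (11/4, -1/4).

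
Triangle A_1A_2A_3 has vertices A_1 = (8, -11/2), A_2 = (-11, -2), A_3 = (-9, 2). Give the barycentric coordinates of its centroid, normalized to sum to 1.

(1/3, 1/3, 1/3)

The centroid is the average of the vertices, so each weight is 1/3.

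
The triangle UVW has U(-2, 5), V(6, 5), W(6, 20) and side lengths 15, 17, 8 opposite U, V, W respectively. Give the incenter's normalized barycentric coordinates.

The incenter has barycentric coordinates proportional to the opposite side lengths: (15 : 17 : 8).
Normalizing by 15+17+8 = 40 gives (3/8, 17/40, 1/5).

(3/8, 17/40, 1/5)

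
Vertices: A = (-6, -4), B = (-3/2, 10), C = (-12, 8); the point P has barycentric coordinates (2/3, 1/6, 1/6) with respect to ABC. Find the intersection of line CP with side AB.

Line CP meets AB where the C-coordinate vanishes; zeroing P's C-weight and renormalizing leaves A, B-weights 2/3 : 1/6 → (4/5, 1/5).
So Q = (4/5)·A + (1/5)·B = (-51/10, -6/5).

(-51/10, -6/5)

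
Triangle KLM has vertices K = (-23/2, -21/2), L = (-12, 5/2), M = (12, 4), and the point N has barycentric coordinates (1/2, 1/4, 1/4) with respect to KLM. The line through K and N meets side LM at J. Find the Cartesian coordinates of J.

Line KN meets LM where the K-coordinate vanishes; zeroing N's K-weight and renormalizing leaves L, M-weights 1/4 : 1/4 → (1/2, 1/2).
So J = (1/2)·L + (1/2)·M = (0, 13/4).

(0, 13/4)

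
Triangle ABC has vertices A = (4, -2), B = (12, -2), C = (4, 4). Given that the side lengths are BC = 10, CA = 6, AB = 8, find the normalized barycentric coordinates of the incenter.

(5/12, 1/4, 1/3)

The incenter has barycentric coordinates proportional to the opposite side lengths: (10 : 6 : 8).
Normalizing by 10+6+8 = 24 gives (5/12, 1/4, 1/3).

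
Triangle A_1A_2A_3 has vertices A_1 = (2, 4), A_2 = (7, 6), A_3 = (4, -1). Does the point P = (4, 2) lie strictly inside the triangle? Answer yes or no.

yes

Barycentric coordinates of P: (9/29, 6/29, 14/29).
The three coordinates are positive, positive, positive; a point is interior exactly when all three are positive.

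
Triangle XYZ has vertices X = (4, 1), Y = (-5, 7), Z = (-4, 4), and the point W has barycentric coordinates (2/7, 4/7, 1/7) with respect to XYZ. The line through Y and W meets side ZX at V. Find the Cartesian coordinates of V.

(4/3, 2)

Line YW meets ZX where the Y-coordinate vanishes; zeroing W's Y-weight and renormalizing leaves Z, X-weights 1/7 : 2/7 → (1/3, 2/3).
So V = (1/3)·Z + (2/3)·X = (4/3, 2).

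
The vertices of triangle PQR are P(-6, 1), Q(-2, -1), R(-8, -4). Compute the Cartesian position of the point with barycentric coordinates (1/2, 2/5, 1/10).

S = (1/2)·P + (2/5)·Q + (1/10)·R.
x-coordinate: (1/2)·(-6) + (2/5)·(-2) + (1/10)·(-8) = -23/5.
y-coordinate: (1/2)·1 + (2/5)·(-1) + (1/10)·(-4) = -3/10.

(-23/5, -3/10)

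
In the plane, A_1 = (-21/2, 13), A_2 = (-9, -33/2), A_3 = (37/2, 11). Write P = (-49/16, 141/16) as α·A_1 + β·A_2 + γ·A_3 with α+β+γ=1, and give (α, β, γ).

(5/8, 1/8, 1/4)

Signed area of the reference triangle: [A_1A_2A_3] = ½·((-21/2)·(-33/2−11) + (-9)·(11−13) + (37/2)·(13−(-33/2))) = ½·(1155/4 + 18 + 2183/4) = 1705/4.
[PA_2A_3] = ½·((-49/16)·(-33/2−11) + (-9)·(11−(141/16)) + (37/2)·(141/16−(-33/2))) = ½·(2695/32 − 315/16 + 14985/32) = 8525/32, so the A_1-coordinate is (8525/32)/(1705/4) = 5/8.
[A_1PA_3] = ½·((-21/2)·(141/16−11) + (-49/16)·(11−13) + (37/2)·(13−(141/16))) = ½·(735/32 + 49/8 + 2479/32) = 1705/32, so the A_2-coordinate is 1/8.
[A_1A_2P] = ½·((-21/2)·(-33/2−(141/16)) + (-9)·(141/16−13) + (-49/16)·(13−(-33/2))) = ½·(8505/32 + 603/16 − 2891/32) = 1705/16, so the A_3-coordinate is 1/4.
Check: 5/8 + 1/8 + 1/4 = 1.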